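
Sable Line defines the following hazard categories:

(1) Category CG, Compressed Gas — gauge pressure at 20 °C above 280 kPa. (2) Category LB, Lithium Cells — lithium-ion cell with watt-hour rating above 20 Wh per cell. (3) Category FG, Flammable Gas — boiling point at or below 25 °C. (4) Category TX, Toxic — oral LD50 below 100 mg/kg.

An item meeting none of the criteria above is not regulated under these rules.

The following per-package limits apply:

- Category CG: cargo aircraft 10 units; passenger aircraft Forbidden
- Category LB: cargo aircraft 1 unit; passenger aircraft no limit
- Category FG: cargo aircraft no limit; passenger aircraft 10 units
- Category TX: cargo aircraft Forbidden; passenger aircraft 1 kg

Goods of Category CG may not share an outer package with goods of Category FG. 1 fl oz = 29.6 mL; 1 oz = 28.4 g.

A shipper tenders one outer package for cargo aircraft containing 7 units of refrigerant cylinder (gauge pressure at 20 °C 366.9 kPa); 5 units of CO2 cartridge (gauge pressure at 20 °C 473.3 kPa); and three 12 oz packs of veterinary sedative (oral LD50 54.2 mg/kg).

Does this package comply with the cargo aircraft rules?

No

The refrigerant cylinder has gauge pressure at 20 °C 366.9 kPa, which is > 280 kPa, so it is Category CG (Compressed Gas).
With gauge pressure at 20 °C 473.3 kPa (> 280 kPa), the CO2 cartridge falls in Category CG.
Veterinary sedative: oral LD50 54.2 mg/kg < 100 mg/kg → Category TX (Toxic).
Total Category CG: 7 units + 5 units = 12 units.
That exceeds the Category CG cargo aircraft limit of 10 units.
Category TX quantity: three 12 oz packs = 1022.4 g.
Category TX is Forbidden by cargo aircraft.
The segregation rule (Category CG with Category FG) does not apply to Category CG with Category TX.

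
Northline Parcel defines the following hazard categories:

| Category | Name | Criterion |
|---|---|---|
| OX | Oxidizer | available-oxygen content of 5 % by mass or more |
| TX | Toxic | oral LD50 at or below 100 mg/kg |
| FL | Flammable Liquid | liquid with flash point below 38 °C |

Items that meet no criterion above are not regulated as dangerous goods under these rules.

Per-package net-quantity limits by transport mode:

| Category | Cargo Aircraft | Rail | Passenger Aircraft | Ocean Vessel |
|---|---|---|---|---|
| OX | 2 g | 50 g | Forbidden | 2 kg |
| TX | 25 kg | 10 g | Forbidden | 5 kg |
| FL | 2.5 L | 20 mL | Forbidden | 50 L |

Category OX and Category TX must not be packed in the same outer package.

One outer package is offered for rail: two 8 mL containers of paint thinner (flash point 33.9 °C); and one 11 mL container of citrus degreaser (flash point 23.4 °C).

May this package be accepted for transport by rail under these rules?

No

With flash point 33.9 °C (< 38 °C), the paint thinner falls in Category FL.
Flash point 23.4 °C meets the Category FL criterion (Flammable Liquid), so the citrus degreaser is Category FL.
Total Category FL: (two 8 mL containers = 16 mL) + 11 mL = 27 mL.
That exceeds the Category FL rail limit of 20 mL.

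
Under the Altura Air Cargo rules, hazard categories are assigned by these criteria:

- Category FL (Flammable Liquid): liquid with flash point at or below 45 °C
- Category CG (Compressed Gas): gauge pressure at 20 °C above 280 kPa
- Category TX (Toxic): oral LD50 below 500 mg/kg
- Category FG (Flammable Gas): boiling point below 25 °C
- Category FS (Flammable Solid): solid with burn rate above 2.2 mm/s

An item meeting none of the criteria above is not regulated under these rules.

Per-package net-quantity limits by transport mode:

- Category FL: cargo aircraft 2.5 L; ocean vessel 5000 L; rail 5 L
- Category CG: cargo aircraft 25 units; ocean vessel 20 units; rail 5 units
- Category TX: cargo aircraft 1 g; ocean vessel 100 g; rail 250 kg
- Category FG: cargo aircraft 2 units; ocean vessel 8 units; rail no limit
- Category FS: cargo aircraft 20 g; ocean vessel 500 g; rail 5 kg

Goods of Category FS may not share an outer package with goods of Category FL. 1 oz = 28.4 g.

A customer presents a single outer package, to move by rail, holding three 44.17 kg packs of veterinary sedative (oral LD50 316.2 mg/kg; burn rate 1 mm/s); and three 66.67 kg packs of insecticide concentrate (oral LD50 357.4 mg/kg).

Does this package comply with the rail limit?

No

Oral LD50 316.2 mg/kg meets the Category TX criterion (Toxic), so the veterinary sedative is Category TX.
The insecticide concentrate has oral LD50 357.4 mg/kg, which is < 500 mg/kg, so it is Category TX (Toxic).
Category TX net quantity: (three 44.17 kg packs = 132.51 kg) + (three 66.67 kg packs = 200.01 kg) = 332.52 kg.
332.52 kg > 250 kg (rail limit, Category TX) — over the limit.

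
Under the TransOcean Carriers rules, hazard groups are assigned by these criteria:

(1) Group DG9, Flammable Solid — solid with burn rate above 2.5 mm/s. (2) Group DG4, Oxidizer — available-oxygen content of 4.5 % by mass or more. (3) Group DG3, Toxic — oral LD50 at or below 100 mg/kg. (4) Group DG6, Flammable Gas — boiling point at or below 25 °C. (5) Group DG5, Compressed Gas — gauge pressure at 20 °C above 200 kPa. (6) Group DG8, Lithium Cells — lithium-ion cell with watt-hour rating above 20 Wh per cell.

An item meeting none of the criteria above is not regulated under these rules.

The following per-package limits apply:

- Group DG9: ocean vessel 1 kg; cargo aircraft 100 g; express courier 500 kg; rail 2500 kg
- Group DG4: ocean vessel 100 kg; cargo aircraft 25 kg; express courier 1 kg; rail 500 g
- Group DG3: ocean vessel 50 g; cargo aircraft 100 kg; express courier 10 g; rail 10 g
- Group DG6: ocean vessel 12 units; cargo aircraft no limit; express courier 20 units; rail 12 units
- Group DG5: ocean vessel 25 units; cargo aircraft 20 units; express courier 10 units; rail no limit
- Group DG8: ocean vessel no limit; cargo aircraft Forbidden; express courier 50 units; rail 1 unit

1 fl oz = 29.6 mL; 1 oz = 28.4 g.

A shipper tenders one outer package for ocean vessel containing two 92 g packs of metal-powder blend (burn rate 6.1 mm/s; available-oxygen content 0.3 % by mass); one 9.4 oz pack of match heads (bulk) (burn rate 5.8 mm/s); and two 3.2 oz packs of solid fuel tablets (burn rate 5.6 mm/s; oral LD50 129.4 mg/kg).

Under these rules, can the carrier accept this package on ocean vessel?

Yes

With burn rate 6.1 mm/s (> 2.5 mm/s), the metal-powder blend falls in Group DG9.
Burn rate 5.8 mm/s meets the Group DG9 criterion (Flammable Solid), so the match heads (bulk) are Group DG9.
With burn rate 5.6 mm/s (> 2.5 mm/s), the solid fuel tablets fall in Group DG9.
Group DG9 net quantity: (two 92 g packs = 184 g) + (one 9.4 oz pack = 266.96 g) + (two 3.2 oz packs = 181.76 g) = 632.72 g.
632.72 g is within the ocean vessel limit of 1 kg for Group DG9.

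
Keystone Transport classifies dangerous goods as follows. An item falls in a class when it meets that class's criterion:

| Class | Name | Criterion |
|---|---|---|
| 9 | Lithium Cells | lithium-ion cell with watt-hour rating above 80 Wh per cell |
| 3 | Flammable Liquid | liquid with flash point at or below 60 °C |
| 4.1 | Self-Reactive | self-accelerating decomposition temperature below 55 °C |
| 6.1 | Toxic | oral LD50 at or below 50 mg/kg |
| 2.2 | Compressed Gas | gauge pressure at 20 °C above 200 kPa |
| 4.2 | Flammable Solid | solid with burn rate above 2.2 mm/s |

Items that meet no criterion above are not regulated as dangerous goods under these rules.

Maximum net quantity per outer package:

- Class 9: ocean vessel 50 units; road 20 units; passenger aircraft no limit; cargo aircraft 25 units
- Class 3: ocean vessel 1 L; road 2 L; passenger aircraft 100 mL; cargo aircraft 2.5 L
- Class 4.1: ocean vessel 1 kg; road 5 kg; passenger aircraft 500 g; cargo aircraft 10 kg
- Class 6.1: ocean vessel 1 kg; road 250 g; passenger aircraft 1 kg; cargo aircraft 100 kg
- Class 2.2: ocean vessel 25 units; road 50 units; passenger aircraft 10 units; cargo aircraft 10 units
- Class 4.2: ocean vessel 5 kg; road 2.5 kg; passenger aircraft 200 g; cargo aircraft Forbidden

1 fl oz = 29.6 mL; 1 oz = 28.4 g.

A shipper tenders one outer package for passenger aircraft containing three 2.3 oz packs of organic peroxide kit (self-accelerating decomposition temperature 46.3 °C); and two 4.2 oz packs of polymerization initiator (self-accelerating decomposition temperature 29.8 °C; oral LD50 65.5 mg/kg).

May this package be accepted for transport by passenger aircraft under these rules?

With self-accelerating decomposition temperature 46.3 °C (< 55 °C), the organic peroxide kit falls in Class 4.1.
Polymerization initiator: self-accelerating decomposition temperature 29.8 °C < 55 °C → Class 4.1 (Self-Reactive).
Class 4.1 net quantity: (three 2.3 oz packs = 195.96 g) + (two 4.2 oz packs = 238.56 g) = 434.52 g.
That is within the Class 4.1 passenger aircraft limit of 500 g.

Yes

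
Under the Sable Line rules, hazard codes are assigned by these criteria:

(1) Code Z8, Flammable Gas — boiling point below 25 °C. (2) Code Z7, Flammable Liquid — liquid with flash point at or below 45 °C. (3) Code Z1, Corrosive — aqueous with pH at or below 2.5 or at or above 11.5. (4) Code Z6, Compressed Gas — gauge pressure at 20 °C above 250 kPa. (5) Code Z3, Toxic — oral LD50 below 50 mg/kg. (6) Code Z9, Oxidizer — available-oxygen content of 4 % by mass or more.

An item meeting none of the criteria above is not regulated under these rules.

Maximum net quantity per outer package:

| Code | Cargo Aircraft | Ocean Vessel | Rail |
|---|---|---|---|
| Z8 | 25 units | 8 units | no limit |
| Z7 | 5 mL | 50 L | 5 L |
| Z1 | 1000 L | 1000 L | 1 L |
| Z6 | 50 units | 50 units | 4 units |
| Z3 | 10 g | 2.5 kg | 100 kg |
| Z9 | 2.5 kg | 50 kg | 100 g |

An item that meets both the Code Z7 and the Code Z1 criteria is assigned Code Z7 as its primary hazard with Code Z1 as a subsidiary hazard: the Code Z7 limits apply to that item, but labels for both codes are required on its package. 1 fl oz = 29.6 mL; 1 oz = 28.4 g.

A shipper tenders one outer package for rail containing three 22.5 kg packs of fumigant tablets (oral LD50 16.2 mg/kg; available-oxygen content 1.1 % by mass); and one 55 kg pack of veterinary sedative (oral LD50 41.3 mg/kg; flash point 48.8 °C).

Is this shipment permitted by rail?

No

Oral LD50 16.2 mg/kg meets the Code Z3 criterion (Toxic), so the fumigant tablets are Code Z3.
With oral LD50 41.3 mg/kg (< 50 mg/kg), the veterinary sedative falls in Code Z3.
Total Code Z3: (three 22.5 kg packs = 67.5 kg) + 55 kg = 122.5 kg.
122.5 kg exceeds the rail limit of 100 kg for Code Z3.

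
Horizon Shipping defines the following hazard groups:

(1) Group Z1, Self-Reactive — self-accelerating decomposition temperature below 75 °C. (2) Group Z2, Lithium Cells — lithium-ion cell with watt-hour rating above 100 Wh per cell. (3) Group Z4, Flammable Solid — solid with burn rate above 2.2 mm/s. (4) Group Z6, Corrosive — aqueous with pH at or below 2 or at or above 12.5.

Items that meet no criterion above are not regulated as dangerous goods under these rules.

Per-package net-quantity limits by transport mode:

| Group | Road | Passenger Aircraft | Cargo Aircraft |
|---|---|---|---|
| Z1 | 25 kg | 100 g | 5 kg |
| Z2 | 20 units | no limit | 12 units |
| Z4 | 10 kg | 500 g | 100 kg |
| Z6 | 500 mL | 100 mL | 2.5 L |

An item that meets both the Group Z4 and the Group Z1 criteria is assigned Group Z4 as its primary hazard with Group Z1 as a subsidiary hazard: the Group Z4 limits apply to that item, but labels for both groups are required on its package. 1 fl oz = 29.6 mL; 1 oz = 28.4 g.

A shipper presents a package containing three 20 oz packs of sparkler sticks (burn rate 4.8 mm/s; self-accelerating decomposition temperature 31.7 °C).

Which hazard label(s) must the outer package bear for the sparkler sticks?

Group Z1 and Z4

The sparkler sticks have burn rate 4.8 mm/s, which is > 2.2 mm/s, so they are Group Z4 (Flammable Solid).
The sparkler sticks have self-accelerating decomposition temperature 31.7 °C, which is < 75 °C, so they are Group Z1 (Self-Reactive).
By the precedence rule Group Z4 is primary and Group Z1 is subsidiary, and that rule requires both labels on the package.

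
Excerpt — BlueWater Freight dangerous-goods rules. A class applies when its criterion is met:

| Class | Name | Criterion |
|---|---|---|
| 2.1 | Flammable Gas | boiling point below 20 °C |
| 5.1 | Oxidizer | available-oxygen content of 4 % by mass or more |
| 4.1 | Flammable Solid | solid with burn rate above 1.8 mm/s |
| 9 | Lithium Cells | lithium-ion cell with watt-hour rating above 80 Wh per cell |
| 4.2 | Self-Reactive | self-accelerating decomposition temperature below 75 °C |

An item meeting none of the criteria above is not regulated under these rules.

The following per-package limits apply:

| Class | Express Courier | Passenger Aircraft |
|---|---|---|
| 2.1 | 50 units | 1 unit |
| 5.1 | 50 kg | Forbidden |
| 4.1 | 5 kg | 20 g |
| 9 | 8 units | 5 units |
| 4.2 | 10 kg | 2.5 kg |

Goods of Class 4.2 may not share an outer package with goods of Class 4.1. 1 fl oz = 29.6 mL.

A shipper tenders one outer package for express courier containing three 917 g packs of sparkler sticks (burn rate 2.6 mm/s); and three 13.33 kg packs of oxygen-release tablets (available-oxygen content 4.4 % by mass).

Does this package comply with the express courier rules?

Yes

Sparkler sticks: burn rate 2.6 mm/s > 1.8 mm/s → Class 4.1 (Flammable Solid).
Oxygen-release tablets: available-oxygen content 4.4 % by mass ≥ 4 % by mass → Class 5.1 (Oxidizer).
Class 5.1 quantity: three 13.33 kg packs = 39.99 kg.
39.99 kg is within the express courier limit of 50 kg for Class 5.1.
Class 4.1 quantity: three 917 g packs = 2.751 kg.
That is within the Class 4.1 express courier limit of 5 kg.
The segregation rule (Class 4.2 with Class 4.1) does not apply to Class 5.1 with Class 4.1.
Every hazard class is within its express courier limit and no segregation rule is violated.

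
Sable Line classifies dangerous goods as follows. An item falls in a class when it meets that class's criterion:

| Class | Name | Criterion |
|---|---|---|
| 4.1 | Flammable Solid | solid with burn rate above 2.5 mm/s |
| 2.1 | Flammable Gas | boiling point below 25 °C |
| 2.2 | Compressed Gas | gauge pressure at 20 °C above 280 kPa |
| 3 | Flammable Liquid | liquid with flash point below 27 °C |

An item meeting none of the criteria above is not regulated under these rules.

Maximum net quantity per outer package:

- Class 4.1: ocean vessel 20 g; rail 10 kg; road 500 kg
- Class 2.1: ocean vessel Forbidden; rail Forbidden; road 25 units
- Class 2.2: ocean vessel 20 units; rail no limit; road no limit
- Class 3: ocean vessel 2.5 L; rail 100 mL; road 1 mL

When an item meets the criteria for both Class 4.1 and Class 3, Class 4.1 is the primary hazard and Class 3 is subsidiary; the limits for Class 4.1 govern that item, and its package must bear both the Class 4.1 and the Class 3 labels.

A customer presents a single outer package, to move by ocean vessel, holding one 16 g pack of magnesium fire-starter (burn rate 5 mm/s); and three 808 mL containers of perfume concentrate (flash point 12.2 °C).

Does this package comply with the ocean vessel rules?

Burn rate 5 mm/s meets the Class 4.1 criterion (Flammable Solid), so the magnesium fire-starter is Class 4.1.
Flash point 12.2 °C meets the Class 3 criterion (Flammable Liquid), so the perfume concentrate is Class 3.
Class 3 quantity: three 808 mL containers = 2.424 L.
That is within the Class 3 ocean vessel limit of 2.5 L.
Class 4.1 quantity: 16 g.
16 g is within the ocean vessel limit of 20 g for Class 4.1.
Every hazard class is within its ocean vessel limit and no segregation rule is violated.

Yes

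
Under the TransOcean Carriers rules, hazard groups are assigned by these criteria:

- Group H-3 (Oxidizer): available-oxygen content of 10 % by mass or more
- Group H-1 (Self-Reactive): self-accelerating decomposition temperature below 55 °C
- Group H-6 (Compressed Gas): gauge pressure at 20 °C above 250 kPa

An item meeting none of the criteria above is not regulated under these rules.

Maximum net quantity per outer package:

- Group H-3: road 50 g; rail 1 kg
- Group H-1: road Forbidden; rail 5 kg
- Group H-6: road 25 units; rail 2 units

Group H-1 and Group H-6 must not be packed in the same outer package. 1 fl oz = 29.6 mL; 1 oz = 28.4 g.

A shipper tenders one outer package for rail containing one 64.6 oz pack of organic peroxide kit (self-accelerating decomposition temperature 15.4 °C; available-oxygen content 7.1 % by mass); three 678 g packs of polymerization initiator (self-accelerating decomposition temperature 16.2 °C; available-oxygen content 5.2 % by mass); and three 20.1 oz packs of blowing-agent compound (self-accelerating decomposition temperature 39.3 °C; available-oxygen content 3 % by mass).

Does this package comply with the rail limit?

With self-accelerating decomposition temperature 15.4 °C (< 55 °C), the organic peroxide kit falls in Group H-1.
Polymerization initiator: self-accelerating decomposition temperature 16.2 °C < 55 °C → Group H-1 (Self-Reactive).
With self-accelerating decomposition temperature 39.3 °C (< 55 °C), the blowing-agent compound falls in Group H-1.
Total Group H-1: (one 64.6 oz pack = 1834.64 g) + (three 678 g packs = 2.034 kg) + (three 20.1 oz packs = 1712.52 g) = 5581.16 g.
5581.16 g > 5 kg (rail limit, Group H-1) — over the limit.

No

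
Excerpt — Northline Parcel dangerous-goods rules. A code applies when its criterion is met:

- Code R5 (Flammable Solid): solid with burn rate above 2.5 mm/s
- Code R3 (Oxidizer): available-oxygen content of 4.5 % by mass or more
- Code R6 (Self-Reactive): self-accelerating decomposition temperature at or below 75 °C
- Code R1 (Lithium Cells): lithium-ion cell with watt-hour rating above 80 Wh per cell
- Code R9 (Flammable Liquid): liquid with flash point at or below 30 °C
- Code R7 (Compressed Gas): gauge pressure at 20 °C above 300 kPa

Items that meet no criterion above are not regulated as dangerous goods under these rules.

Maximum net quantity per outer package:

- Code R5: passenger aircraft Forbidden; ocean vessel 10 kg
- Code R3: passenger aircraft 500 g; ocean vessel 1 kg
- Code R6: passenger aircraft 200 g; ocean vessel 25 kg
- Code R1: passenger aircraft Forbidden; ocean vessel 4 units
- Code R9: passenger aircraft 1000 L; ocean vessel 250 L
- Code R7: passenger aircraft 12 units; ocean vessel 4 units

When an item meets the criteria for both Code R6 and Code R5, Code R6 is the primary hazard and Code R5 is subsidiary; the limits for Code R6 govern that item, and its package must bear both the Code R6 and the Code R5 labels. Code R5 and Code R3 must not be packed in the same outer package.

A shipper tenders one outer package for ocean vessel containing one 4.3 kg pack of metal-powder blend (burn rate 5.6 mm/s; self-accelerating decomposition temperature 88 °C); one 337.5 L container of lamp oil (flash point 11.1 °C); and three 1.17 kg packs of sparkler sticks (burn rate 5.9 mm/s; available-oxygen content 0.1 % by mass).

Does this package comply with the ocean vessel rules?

Metal-powder blend: burn rate 5.6 mm/s > 2.5 mm/s → Code R5 (Flammable Solid).
The lamp oil has flash point 11.1 °C, which is ≤ 30 °C, so it is Code R9 (Flammable Liquid).
Burn rate 5.9 mm/s meets the Code R5 criterion (Flammable Solid), so the sparkler sticks are Code R5.
Code R5 net quantity: 4.3 kg + (three 1.17 kg packs = 3.51 kg) = 7.81 kg.
7.81 kg ≤ 10 kg (ocean vessel limit, Code R5) — within limit.
Code R9 quantity: 337.5 L.
337.5 L > 250 L (ocean vessel limit, Code R9) — over the limit.
The segregation rule (Code R5 with Code R3) does not apply to Code R5 with Code R9.

No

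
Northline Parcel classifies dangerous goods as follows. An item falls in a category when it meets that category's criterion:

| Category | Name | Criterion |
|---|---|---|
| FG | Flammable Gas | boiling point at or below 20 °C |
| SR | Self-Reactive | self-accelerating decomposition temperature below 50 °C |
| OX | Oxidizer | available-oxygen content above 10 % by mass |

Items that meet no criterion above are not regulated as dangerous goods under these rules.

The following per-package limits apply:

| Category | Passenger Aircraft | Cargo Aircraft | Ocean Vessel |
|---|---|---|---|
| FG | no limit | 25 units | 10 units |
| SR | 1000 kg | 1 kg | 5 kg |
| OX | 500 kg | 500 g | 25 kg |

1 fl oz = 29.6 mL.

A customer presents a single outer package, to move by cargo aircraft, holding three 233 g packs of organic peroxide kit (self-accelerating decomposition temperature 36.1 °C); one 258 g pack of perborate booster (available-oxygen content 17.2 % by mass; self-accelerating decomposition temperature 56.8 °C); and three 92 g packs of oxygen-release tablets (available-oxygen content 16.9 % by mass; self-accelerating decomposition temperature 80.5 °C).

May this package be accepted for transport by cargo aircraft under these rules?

With self-accelerating decomposition temperature 36.1 °C (< 50 °C), the organic peroxide kit falls in Category SR.
Available-oxygen content 17.2 % by mass meets the Category OX criterion (Oxidizer), so the perborate booster is Category OX.
Oxygen-release tablets: available-oxygen content 16.9 % by mass > 10 % by mass → Category OX (Oxidizer).
Category OX net quantity: 258 g + (three 92 g packs = 276 g) = 534 g.
534 g > 500 g (cargo aircraft limit, Category OX) — over the limit.
Category SR quantity: three 233 g packs = 699 g.
That is within the Category SR cargo aircraft limit of 1 kg.

No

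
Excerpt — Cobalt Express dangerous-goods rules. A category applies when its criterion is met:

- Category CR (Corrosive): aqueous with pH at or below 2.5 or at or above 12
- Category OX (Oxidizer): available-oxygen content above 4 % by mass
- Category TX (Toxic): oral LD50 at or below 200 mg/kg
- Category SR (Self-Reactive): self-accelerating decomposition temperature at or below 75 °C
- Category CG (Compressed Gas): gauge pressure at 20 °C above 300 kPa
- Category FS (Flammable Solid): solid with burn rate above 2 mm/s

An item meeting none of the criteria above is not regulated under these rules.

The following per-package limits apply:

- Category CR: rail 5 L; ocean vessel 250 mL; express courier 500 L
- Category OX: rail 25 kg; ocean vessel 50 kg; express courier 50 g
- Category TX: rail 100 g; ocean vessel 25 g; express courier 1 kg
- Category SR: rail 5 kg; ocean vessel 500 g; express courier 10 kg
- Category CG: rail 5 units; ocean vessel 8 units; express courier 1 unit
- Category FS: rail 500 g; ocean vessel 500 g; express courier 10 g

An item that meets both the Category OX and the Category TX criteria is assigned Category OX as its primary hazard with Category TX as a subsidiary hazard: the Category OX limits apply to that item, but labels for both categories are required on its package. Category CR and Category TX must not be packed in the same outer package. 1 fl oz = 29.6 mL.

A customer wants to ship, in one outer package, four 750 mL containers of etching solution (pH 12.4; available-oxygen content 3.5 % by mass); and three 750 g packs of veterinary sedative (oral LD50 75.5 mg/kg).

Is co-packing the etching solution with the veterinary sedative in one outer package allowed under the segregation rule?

pH 12.4 meets the Category CR criterion (Corrosive), so the etching solution is Category CR.
With oral LD50 75.5 mg/kg (≤ 200 mg/kg), the veterinary sedative falls in Category TX.
Category CR and Category TX may not share an outer package.

No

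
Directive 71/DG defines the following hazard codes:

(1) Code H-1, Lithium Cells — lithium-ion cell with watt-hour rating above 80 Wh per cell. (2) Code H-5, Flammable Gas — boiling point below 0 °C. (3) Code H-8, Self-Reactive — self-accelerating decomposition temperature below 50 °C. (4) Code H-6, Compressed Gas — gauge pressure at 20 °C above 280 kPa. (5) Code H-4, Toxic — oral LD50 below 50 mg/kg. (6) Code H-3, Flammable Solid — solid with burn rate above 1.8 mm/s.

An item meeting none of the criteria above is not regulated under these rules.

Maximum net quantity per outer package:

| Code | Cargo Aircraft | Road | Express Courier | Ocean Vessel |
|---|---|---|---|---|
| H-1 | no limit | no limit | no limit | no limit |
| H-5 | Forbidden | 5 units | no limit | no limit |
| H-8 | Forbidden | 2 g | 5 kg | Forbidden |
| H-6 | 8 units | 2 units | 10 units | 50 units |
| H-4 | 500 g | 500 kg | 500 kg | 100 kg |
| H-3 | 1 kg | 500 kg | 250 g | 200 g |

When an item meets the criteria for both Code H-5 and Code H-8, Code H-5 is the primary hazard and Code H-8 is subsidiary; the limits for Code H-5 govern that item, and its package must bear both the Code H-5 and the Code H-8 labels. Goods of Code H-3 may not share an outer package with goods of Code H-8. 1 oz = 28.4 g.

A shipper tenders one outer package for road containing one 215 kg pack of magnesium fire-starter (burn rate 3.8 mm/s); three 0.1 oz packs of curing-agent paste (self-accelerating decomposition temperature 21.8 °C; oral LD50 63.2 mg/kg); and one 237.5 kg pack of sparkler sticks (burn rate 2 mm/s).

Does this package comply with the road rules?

Burn rate 3.8 mm/s meets the Code H-3 criterion (Flammable Solid), so the magnesium fire-starter is Code H-3.
Curing-agent paste: self-accelerating decomposition temperature 21.8 °C < 50 °C → Code H-8 (Self-Reactive).
The sparkler sticks have burn rate 2 mm/s, which is > 1.8 mm/s, so they are Code H-3 (Flammable Solid).
Total Code H-3: 215 kg + 237.5 kg = 452.5 kg.
That is within the Code H-3 road limit of 500 kg.
Code H-8 quantity: three 0.1 oz packs = 8.52 g.
8.52 g exceeds the road limit of 2 g for Code H-8.
Code H-3 and Code H-8 may not share an outer package.

No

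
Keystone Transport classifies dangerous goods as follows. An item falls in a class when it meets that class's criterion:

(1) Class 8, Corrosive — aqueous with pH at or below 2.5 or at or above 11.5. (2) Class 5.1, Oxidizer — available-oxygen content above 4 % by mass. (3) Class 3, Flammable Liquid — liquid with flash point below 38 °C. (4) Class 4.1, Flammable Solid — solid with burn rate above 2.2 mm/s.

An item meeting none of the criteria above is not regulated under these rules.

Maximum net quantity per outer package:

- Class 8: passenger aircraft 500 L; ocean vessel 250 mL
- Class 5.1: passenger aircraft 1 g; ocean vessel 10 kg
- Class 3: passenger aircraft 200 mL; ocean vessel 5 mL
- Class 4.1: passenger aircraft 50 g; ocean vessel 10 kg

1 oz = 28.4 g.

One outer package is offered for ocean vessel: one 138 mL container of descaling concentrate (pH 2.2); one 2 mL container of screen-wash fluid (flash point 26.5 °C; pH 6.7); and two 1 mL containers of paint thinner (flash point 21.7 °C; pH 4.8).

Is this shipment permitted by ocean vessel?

Yes

pH 2.2 meets the Class 8 criterion (Corrosive), so the descaling concentrate is Class 8.
Flash point 26.5 °C meets the Class 3 criterion (Flammable Liquid), so the screen-wash fluid is Class 3.
Paint thinner: flash point 21.7 °C < 38 °C → Class 3 (Flammable Liquid).
Total Class 3: 2 mL + (two 1 mL containers = 2 mL) = 4 mL.
That is within the Class 3 ocean vessel limit of 5 mL.
Class 8 quantity: 138 mL.
138 mL ≤ 250 mL (ocean vessel limit, Class 8) — within limit.
Every hazard class is within its ocean vessel limit and no segregation rule is violated.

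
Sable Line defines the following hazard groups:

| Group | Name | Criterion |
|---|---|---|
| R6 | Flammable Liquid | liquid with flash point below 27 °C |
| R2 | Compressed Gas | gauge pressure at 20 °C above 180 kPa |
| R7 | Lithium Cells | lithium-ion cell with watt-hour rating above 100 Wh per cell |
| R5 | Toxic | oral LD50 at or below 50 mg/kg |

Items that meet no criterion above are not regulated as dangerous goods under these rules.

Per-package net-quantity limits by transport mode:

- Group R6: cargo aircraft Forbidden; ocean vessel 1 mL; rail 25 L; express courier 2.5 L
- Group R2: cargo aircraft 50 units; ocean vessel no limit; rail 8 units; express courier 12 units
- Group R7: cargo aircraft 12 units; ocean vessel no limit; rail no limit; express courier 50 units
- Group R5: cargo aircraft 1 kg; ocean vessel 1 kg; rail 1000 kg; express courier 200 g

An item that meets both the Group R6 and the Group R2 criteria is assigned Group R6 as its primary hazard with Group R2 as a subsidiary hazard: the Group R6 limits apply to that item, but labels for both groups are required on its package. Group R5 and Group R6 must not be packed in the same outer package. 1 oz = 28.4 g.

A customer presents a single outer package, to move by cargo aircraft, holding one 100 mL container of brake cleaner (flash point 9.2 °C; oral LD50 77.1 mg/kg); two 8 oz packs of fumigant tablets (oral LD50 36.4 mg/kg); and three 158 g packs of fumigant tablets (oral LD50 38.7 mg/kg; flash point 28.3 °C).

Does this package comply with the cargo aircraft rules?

With flash point 9.2 °C (< 27 °C), the brake cleaner falls in Group R6.
Oral LD50 36.4 mg/kg meets the Group R5 criterion (Toxic), so the fumigant tablets are Group R5.
With oral LD50 38.7 mg/kg (≤ 50 mg/kg), the fumigant tablets fall in Group R5.
Total Group R5: (two 8 oz packs = 454.4 g) + (three 158 g packs = 474 g) = 928.4 g.
928.4 g ≤ 1 kg (cargo aircraft limit, Group R5) — within limit.
Group R6 quantity: 100 mL.
By cargo aircraft, Group R6 is Forbidden regardless of quantity.
Group R5 and Group R6 may not share an outer package.

No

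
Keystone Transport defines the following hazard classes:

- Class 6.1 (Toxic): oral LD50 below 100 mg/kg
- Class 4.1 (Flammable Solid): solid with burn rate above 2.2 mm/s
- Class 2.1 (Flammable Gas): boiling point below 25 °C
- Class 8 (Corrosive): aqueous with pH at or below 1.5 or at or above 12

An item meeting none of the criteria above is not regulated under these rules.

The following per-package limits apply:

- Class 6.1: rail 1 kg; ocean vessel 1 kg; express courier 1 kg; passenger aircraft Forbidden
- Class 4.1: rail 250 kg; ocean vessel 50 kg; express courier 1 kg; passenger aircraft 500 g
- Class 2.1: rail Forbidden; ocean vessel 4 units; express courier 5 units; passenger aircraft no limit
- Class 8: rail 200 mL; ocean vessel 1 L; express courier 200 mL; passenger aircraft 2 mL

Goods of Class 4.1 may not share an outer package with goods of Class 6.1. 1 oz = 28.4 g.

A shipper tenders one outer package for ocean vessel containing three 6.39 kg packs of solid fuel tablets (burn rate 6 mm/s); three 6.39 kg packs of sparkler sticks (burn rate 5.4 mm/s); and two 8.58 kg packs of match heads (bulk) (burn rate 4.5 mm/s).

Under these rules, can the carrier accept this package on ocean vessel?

No

The solid fuel tablets have burn rate 6 mm/s, which is > 2.2 mm/s, so they are Class 4.1 (Flammable Solid).
Burn rate 5.4 mm/s meets the Class 4.1 criterion (Flammable Solid), so the sparkler sticks are Class 4.1.
Match heads (bulk): burn rate 4.5 mm/s > 2.2 mm/s → Class 4.1 (Flammable Solid).
Class 4.1 net quantity: (three 6.39 kg packs = 19.17 kg) + (three 6.39 kg packs = 19.17 kg) + (two 8.58 kg packs = 17.16 kg) = 55.5 kg.
55.5 kg > 50 kg (ocean vessel limit, Class 4.1) — over the limit.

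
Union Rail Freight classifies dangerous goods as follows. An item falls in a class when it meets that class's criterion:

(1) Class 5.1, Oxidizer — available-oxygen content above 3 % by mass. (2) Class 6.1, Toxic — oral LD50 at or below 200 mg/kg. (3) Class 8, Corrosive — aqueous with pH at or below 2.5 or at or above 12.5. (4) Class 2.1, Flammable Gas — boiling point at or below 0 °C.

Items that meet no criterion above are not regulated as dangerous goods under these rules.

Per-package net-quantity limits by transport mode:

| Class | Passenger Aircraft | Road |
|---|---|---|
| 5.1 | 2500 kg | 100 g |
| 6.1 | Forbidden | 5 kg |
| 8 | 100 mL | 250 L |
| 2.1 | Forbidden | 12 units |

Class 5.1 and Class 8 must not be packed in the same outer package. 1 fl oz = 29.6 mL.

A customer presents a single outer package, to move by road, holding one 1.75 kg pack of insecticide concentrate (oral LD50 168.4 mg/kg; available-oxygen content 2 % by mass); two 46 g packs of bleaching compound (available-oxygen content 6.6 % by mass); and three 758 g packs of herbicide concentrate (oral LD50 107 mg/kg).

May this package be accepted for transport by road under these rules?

With oral LD50 168.4 mg/kg (≤ 200 mg/kg), the insecticide concentrate falls in Class 6.1.
Available-oxygen content 6.6 % by mass meets the Class 5.1 criterion (Oxidizer), so the bleaching compound is Class 5.1.
The herbicide concentrate has oral LD50 107 mg/kg, which is ≤ 200 mg/kg, so it is Class 6.1 (Toxic).
Class 5.1 quantity: two 46 g packs = 92 g.
92 g is within the road limit of 100 g for Class 5.1.
Class 6.1 net quantity: 1.75 kg + (three 758 g packs = 2.274 kg) = 4.024 kg.
4.024 kg is within the road limit of 5 kg for Class 6.1.
The segregation rule (Class 5.1 with Class 8) does not apply to Class 5.1 with Class 6.1.
Every hazard class is within its road limit and no segregation rule is violated.

Yes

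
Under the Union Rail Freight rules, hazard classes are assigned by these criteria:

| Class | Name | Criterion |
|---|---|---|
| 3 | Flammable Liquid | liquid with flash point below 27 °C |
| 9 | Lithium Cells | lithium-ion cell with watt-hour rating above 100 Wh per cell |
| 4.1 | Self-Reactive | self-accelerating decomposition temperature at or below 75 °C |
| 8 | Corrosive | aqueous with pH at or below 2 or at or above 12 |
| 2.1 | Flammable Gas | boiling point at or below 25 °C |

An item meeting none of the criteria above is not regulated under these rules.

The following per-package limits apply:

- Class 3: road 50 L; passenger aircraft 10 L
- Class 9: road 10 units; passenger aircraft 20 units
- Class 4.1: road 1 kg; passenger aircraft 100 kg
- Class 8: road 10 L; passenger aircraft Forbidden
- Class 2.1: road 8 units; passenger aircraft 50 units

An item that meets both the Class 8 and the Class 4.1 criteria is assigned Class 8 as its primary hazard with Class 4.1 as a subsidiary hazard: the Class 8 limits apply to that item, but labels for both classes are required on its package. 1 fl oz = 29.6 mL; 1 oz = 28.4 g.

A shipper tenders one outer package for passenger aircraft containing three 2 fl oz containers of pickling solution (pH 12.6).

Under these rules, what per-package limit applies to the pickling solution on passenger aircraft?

Forbidden

The pickling solution has pH 12.6, which is ≥ 12, so it is Class 8 (Corrosive).
The passenger aircraft limit for Class 8 is Forbidden.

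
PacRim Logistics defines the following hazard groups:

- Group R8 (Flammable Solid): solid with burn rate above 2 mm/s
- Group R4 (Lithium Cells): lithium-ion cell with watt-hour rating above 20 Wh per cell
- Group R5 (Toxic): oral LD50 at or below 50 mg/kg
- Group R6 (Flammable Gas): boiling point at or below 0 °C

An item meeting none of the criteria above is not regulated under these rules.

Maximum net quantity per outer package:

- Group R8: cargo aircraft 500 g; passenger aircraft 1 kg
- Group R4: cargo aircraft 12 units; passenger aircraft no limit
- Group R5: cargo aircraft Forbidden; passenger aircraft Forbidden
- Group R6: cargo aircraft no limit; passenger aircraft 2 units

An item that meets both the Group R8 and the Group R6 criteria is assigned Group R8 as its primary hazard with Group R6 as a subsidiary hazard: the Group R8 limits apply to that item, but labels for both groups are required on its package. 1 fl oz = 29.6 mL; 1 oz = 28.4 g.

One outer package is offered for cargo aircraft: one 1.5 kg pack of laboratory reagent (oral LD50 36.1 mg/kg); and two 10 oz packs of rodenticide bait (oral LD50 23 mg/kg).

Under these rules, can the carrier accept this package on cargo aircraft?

Oral LD50 36.1 mg/kg meets the Group R5 criterion (Toxic), so the laboratory reagent is Group R5.
With oral LD50 23 mg/kg (≤ 50 mg/kg), the rodenticide bait falls in Group R5.
Group R5 net quantity: 1.5 kg + (two 10 oz packs = 568 g) = 2.068 kg.
By cargo aircraft, Group R5 is Forbidden regardless of quantity.

No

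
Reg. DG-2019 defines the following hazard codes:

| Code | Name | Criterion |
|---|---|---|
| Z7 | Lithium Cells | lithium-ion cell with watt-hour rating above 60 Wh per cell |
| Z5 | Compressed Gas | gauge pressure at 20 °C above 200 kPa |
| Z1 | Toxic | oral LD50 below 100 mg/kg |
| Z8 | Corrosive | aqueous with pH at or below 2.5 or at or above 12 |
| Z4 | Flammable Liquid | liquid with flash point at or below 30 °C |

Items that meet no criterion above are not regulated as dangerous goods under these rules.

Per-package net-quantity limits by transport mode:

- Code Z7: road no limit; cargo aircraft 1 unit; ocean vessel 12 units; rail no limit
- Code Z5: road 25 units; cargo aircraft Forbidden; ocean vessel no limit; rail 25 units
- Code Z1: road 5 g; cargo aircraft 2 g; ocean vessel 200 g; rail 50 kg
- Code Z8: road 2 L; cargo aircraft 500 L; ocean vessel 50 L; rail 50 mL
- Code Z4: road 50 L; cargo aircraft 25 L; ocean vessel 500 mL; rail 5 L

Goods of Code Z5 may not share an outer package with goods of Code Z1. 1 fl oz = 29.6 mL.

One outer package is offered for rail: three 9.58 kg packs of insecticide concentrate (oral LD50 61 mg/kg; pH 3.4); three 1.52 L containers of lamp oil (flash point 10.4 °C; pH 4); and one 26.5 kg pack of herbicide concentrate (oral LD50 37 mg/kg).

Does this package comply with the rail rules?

Insecticide concentrate: oral LD50 61 mg/kg < 100 mg/kg → Code Z1 (Toxic).
With flash point 10.4 °C (≤ 30 °C), the lamp oil falls in Code Z4.
Herbicide concentrate: oral LD50 37 mg/kg < 100 mg/kg → Code Z1 (Toxic).
Total Code Z1: (three 9.58 kg packs = 28.74 kg) + 26.5 kg = 55.24 kg.
55.24 kg exceeds the rail limit of 50 kg for Code Z1.
Code Z4 quantity: three 1.52 L containers = 4.56 L.
4.56 L is within the rail limit of 5 L for Code Z4.
The segregation rule (Code Z5 with Code Z1) does not apply to Code Z1 with Code Z4.

No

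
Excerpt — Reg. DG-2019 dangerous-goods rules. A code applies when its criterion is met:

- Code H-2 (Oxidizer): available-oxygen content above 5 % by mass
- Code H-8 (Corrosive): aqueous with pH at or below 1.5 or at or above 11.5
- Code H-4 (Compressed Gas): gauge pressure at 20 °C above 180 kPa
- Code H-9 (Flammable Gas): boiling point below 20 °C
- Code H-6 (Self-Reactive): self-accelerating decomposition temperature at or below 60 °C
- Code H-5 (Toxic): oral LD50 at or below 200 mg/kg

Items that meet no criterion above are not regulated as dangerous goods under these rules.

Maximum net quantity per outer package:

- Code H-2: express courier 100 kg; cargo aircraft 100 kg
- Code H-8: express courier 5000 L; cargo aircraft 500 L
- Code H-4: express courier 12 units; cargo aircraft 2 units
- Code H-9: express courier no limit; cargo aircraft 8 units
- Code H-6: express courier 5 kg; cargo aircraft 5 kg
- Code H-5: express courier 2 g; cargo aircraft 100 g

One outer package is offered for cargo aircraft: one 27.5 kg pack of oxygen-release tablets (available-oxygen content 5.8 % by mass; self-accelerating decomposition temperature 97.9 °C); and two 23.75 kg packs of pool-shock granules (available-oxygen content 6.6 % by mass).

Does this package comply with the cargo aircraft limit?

Yes

The oxygen-release tablets have available-oxygen content 5.8 % by mass, which is > 5 % by mass, so they are Code H-2 (Oxidizer).
Available-oxygen content 6.6 % by mass meets the Code H-2 criterion (Oxidizer), so the pool-shock granules are Code H-2.
Total Code H-2: 27.5 kg + (two 23.75 kg packs = 47.5 kg) = 75 kg.
75 kg ≤ 100 kg (cargo aircraft limit, Code H-2) — within limit.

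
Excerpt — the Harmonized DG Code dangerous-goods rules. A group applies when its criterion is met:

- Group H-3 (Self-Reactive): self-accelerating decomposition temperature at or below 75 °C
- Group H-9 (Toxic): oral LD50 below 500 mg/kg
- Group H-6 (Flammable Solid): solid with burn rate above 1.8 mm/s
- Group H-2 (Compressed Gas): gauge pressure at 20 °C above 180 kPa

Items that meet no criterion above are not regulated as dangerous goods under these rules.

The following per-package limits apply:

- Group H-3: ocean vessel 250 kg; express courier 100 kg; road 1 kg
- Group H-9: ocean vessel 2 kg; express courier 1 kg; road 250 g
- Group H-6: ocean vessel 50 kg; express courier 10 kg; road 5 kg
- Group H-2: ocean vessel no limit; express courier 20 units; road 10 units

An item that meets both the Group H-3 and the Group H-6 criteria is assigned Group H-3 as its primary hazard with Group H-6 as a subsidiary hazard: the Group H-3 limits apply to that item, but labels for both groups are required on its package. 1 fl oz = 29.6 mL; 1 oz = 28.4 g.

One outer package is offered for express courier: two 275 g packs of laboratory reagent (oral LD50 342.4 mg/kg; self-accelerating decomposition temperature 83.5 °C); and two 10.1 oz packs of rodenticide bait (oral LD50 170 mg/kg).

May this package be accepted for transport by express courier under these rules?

No

Laboratory reagent: oral LD50 342.4 mg/kg < 500 mg/kg → Group H-9 (Toxic).
Rodenticide bait: oral LD50 170 mg/kg < 500 mg/kg → Group H-9 (Toxic).
Total Group H-9: (two 275 g packs = 550 g) + (two 10.1 oz packs = 573.68 g) = 1123.68 g.
1123.68 g > 1 kg (express courier limit, Group H-9) — over the limit.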